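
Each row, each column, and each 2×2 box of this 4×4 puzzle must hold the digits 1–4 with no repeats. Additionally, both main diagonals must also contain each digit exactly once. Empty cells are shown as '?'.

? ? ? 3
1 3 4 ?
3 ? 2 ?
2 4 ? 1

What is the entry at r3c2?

1

r1c1 = 4 (sole candidate).
r1c2 = 2 (sole candidate).
r1c3 = 1 (sole candidate).
r2c4 = 2 (sole candidate).
r3c2 = 1: row 3 has {2,3}; col 2 has {2,3,4}; box has {2,3,4}; anti-diagonal has {2,3,4} → only 1 remains.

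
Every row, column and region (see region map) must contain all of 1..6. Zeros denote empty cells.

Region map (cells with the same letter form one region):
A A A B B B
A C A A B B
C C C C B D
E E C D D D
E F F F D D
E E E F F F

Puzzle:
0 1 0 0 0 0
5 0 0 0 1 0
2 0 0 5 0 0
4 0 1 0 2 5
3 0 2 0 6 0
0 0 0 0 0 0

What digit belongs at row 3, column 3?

6

row 1, column 1 = 6: row 1 has {1}; col 1 has {2,3,4,5}; region has {1,5} → only 6 remains.
row 4, column 2 = 6: row 4 has {1,2,4,5}; col 2 has {1}; region has {3,4} → only 6 remains.
row 4, column 4 = 3: row 4 has {1,2,4,5,6}; col 4 has {5}; region has {2,5,6} → only 3 remains.
row 6, column 1 = 1: row 6 has {}; col 1 has {2,3,4,5,6}; region has {3,4,6} → only 1 remains.
row 6, column 3 = 5: row 6 has {1}; col 3 has {1,2}; region has {1,3,4,6} → only 5 remains.
row 6, column 2 = 2: row 6 has {1,5}; col 2 has {1,6}; region has {1,3,4,5,6} → only 2 remains.
row 1, column 5 = 5: in row 1, 5 can only go here (every other open cell in that row sees a 5).
row 2, column 6 = 6: in row 2, 6 can only go here (every other open cell in that row sees a 6).
row 2, column 4 = 2: in row 2, 2 can only go here (every other open cell in that row sees a 2).
row 1, column 4 = 4: row 1 has {1,5,6}; col 4 has {2,3,5}; region has {1,5,6} → only 4 remains.
row 3, column 5 = 3: row 3 has {2,5}; col 5 has {1,2,5,6}; region has {1,4,5,6} → only 3 remains.
row 5, column 4 = 1: row 5 has {2,3,6}; col 4 has {2,3,4,5}; region has {2} → only 1 remains.
row 5, column 6 = 4: row 5 has {1,2,3,6}; col 6 has {5,6}; region has {2,3,5,6} → only 4 remains.
row 6, column 4 = 6: row 6 has {1,2,5}; col 4 has {1,2,3,4,5}; region has {1,2} → only 6 remains.
row 6, column 5 = 4: row 6 has {1,2,5,6}; col 5 has {1,2,3,5,6}; region has {1,2,6} → only 4 remains.
row 6, column 6 = 3: row 6 has {1,2,4,5,6}; col 6 has {4,5,6}; region has {1,2,4,6} → only 3 remains.
row 1, column 3 = 3: row 1 has {1,4,5,6}; col 3 has {1,2,5}; region has {1,2,5,6} → only 3 remains.
row 1, column 6 = 2: row 1 has {1,3,4,5,6}; col 6 has {3,4,5,6}; region has {1,3,4,5,6} → only 2 remains.
row 2, column 3 = 4: row 2 has {1,2,5,6}; col 3 has {1,2,3,5}; region has {1,2,3,5,6} → only 4 remains.
row 3, column 2 = 4: row 3 has {2,3,5}; col 2 has {1,2,6}; region has {1,2,5} → only 4 remains.
row 3, column 3 = 6: row 3 has {2,3,4,5}; col 3 has {1,2,3,4,5}; region has {1,2,4,5} → only 6 remains.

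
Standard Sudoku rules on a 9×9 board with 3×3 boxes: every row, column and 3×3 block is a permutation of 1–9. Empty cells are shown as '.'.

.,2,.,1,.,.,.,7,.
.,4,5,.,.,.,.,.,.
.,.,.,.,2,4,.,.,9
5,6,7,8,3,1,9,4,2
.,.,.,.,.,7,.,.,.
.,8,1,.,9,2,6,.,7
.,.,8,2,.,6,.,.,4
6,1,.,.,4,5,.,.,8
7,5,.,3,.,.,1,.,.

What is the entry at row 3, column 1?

row 9, column 5 = 8 (sole candidate).
row 9, column 6 = 9 (sole candidate).
row 9, column 9 = 6 (sole candidate).
row 8, column 4 = 7 (sole candidate).
row 9, column 8 = 2 (sole candidate).
row 7, column 5 = 1 (sole candidate).
row 8, column 7 = 3 (sole candidate).
row 8, column 8 = 9 (sole candidate).
row 9, column 3 = 4 (sole candidate).
row 7, column 8 = 5 (sole candidate).
row 8, column 3 = 2 (sole candidate).
row 6, column 8 = 3 (sole candidate).
row 7, column 7 = 7 (sole candidate).
row 6, column 1 = 4 (sole candidate).
row 6, column 4 = 5 (sole candidate).
row 3, column 4 = 6 (sole candidate).
row 5, column 4 = 4 (sole candidate).
row 5, column 5 = 6 (sole candidate).
row 1, column 5 = 5 (sole candidate).
row 1, column 9 = 3 (sole candidate).
row 2, column 4 = 9 (sole candidate).
row 2, column 5 = 7 (sole candidate).
row 2, column 9 = 1 (sole candidate).
row 3, column 3 = 3 (sole candidate).
row 3, column 8 = 8 (sole candidate).
row 5, column 3 = 9 (sole candidate).
row 5, column 8 = 1 (sole candidate).
row 5, column 9 = 5 (sole candidate).
row 1, column 3 = 6 (sole candidate).
row 1, column 6 = 8 (sole candidate).
row 1, column 7 = 4 (sole candidate).
row 2, column 1 = 8 (sole candidate).
row 2, column 6 = 3 (sole candidate).
row 2, column 7 = 2 (sole candidate).
row 2, column 8 = 6 (sole candidate).
row 3, column 1 = 1: row 3 has {2,3,4,6,8,9}; col 1 has {4,5,6,7,8}; box has {2,3,4,5,6,8} → only 1 remains.

1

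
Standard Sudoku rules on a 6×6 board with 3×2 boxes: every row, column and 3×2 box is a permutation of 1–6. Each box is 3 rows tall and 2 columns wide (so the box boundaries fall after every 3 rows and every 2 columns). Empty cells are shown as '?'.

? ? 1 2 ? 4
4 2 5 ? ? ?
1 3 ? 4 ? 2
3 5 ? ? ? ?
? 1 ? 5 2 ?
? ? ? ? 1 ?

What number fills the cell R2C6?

R1C2 = 6: row 1 has {1,2,4}; col 2 has {1,2,3,5}; box has {1,2,3,4} → only 6 remains.
R3C3 = 6: row 3 has {1,2,3,4}; col 3 has {1,5}; box has {1,2,4,5} → only 6 remains.
R3C5 = 5: row 3 has {1,2,3,4,6}; col 5 has {1,2}; box has {2,4} → only 5 remains.
R4C6 = 6: row 4 has {3,5}; col 6 has {2,4}; box has {1,2} → only 6 remains.
R5C1 = 6: row 5 has {1,2,5}; col 1 has {1,3,4}; box has {1,3,5} → only 6 remains.
R5C6 = 3: row 5 has {1,2,5,6}; col 6 has {2,4,6}; box has {1,2,6} → only 3 remains.
R6C1 = 2: row 6 has {1}; col 1 has {1,3,4,6}; box has {1,3,5,6} → only 2 remains.
R6C2 = 4: row 6 has {1,2}; col 2 has {1,2,3,5,6}; box has {1,2,3,5,6} → only 4 remains.
R6C3 = 3: row 6 has {1,2,4}; col 3 has {1,5,6}; box has {5} → only 3 remains.
R6C4 = 6: row 6 has {1,2,3,4}; col 4 has {2,4,5}; box has {3,5} → only 6 remains.
R6C6 = 5: row 6 has {1,2,3,4,6}; col 6 has {2,3,4,6}; box has {1,2,3,6} → only 5 remains.
R1C1 = 5: row 1 has {1,2,4,6}; col 1 has {1,2,3,4,6}; box has {1,2,3,4,6} → only 5 remains.
R1C5 = 3: row 1 has {1,2,4,5,6}; col 5 has {1,2,5}; box has {2,4,5} → only 3 remains.
R2C4 = 3: row 2 has {2,4,5}; col 4 has {2,4,5,6}; box has {1,2,4,5,6} → only 3 remains.
R2C5 = 6: row 2 has {2,3,4,5}; col 5 has {1,2,3,5}; box has {2,3,4,5} → only 6 remains.
R2C6 = 1: row 2 has {2,3,4,5,6}; col 6 has {2,3,4,5,6}; box has {2,3,4,5,6} → only 1 remains.

1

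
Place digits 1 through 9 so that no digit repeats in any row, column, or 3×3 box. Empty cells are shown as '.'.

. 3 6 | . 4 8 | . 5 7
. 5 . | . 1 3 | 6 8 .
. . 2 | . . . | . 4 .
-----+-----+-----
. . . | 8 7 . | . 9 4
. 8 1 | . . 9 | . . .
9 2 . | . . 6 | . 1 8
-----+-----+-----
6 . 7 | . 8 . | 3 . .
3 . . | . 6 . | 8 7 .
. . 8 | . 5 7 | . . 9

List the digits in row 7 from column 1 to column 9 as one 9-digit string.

697184325

row 1, column 1 = 1: row 1 has {3,4,5,6,7,8}; col 1 has {3,6,9}; box has {2,3,5,6} → only 1 remains.
row 2, column 9 = 2: row 2 has {1,3,5,6,8}; col 9 has {4,7,8,9}; box has {4,5,6,7,8} → only 2 remains.
row 3, column 5 = 9: row 3 has {2,4}; col 5 has {1,4,5,6,7,8}; box has {1,3,4,8} → only 9 remains.
row 3, column 6 = 5: row 3 has {2,4,9}; col 6 has {3,6,7,8,9}; box has {1,3,4,8,9} → only 5 remains.
row 3, column 7 = 1: row 3 has {2,4,5,9}; col 7 has {3,6,8}; box has {2,4,5,6,7,8} → only 1 remains.
row 3, column 9 = 3: row 3 has {1,2,4,5,9}; col 9 has {2,4,7,8,9}; box has {1,2,4,5,6,7,8} → only 3 remains.
row 4, column 1 = 5: row 4 has {4,7,8,9}; col 1 has {1,3,6,9}; box has {1,2,8,9} → only 5 remains.
row 4, column 2 = 6: row 4 has {4,5,7,8,9}; col 2 has {2,3,5,8}; box has {1,2,5,8,9} → only 6 remains.
row 4, column 3 = 3: row 4 has {4,5,6,7,8,9}; col 3 has {1,2,6,7,8}; box has {1,2,5,6,8,9} → only 3 remains.
row 4, column 7 = 2: row 4 has {3,4,5,6,7,8,9}; col 7 has {1,3,6,8}; box has {1,4,8,9} → only 2 remains.
row 6, column 3 = 4: row 6 has {1,2,6,8,9}; col 3 has {1,2,3,6,7,8}; box has {1,2,3,5,6,8,9} → only 4 remains.
row 6, column 5 = 3: row 6 has {1,2,4,6,8,9}; col 5 has {1,4,5,6,7,8,9}; box has {6,7,8,9} → only 3 remains.
row 7, column 8 = 2: row 7 has {3,6,7,8}; col 8 has {1,4,5,7,8,9}; box has {3,7,8,9} → only 2 remains.
row 9, column 7 = 4: row 9 has {5,7,8,9}; col 7 has {1,2,3,6,8}; box has {2,3,7,8,9} → only 4 remains.
row 9, column 8 = 6: row 9 has {4,5,7,8,9}; col 8 has {1,2,4,5,7,8,9}; box has {2,3,4,7,8,9} → only 6 remains.
row 1, column 4 = 2: row 1 has {1,3,4,5,6,7,8}; col 4 has {8}; box has {1,3,4,5,8,9} → only 2 remains.
row 1, column 7 = 9: row 1 has {1,2,3,4,5,6,7,8}; col 7 has {1,2,3,4,6,8}; box has {1,2,3,4,5,6,7,8} → only 9 remains.
row 2, column 3 = 9: row 2 has {1,2,3,5,6,8}; col 3 has {1,2,3,4,6,7,8}; box has {1,2,3,5,6} → only 9 remains.
row 2, column 4 = 7: row 2 has {1,2,3,5,6,8,9}; col 4 has {2,8}; box has {1,2,3,4,5,8,9} → only 7 remains.
row 3, column 2 = 7: row 3 has {1,2,3,4,5,9}; col 2 has {2,3,5,6,8}; box has {1,2,3,5,6,9} → only 7 remains.
row 3, column 4 = 6: row 3 has {1,2,3,4,5,7,9}; col 4 has {2,7,8}; box has {1,2,3,4,5,7,8,9} → only 6 remains.
row 4, column 6 = 1: row 4 has {2,3,4,5,6,7,8,9}; col 6 has {3,5,6,7,8,9}; box has {3,6,7,8,9} → only 1 remains.
row 5, column 1 = 7: row 5 has {1,8,9}; col 1 has {1,3,5,6,9}; box has {1,2,3,4,5,6,8,9} → only 7 remains.
row 5, column 5 = 2: row 5 has {1,7,8,9}; col 5 has {1,3,4,5,6,7,8,9}; box has {1,3,6,7,8,9} → only 2 remains.
row 5, column 7 = 5: row 5 has {1,2,7,8,9}; col 7 has {1,2,3,4,6,8,9}; box has {1,2,4,8,9} → only 5 remains.
row 5, column 8 = 3: row 5 has {1,2,5,7,8,9}; col 8 has {1,2,4,5,6,7,8,9}; box has {1,2,4,5,8,9} → only 3 remains.
row 5, column 9 = 6: row 5 has {1,2,3,5,7,8,9}; col 9 has {2,3,4,7,8,9}; box has {1,2,3,4,5,8,9} → only 6 remains.
row 6, column 4 = 5: row 6 has {1,2,3,4,6,8,9}; col 4 has {2,6,7,8}; box has {1,2,3,6,7,8,9} → only 5 remains.
row 6, column 7 = 7: row 6 has {1,2,3,4,5,6,8,9}; col 7 has {1,2,3,4,5,6,8,9}; box has {1,2,3,4,5,6,8,9} → only 7 remains.
row 7, column 6 = 4: row 7 has {2,3,6,7,8}; col 6 has {1,3,5,6,7,8,9}; box has {5,6,7,8} → only 4 remains.
row 8, column 3 = 5: row 8 has {3,6,7,8}; col 3 has {1,2,3,4,6,7,8,9}; box has {3,6,7,8} → only 5 remains.
row 8, column 6 = 2: row 8 has {3,5,6,7,8}; col 6 has {1,3,4,5,6,7,8,9}; box has {4,5,6,7,8} → only 2 remains.
row 8, column 9 = 1: row 8 has {2,3,5,6,7,8}; col 9 has {2,3,4,6,7,8,9}; box has {2,3,4,6,7,8,9} → only 1 remains.
row 9, column 1 = 2: row 9 has {4,5,6,7,8,9}; col 1 has {1,3,5,6,7,9}; box has {3,5,6,7,8} → only 2 remains.
row 9, column 2 = 1: row 9 has {2,4,5,6,7,8,9}; col 2 has {2,3,5,6,7,8}; box has {2,3,5,6,7,8} → only 1 remains.
row 9, column 4 = 3: row 9 has {1,2,4,5,6,7,8,9}; col 4 has {2,5,6,7,8}; box has {2,4,5,6,7,8} → only 3 remains.
row 2, column 1 = 4: row 2 has {1,2,3,5,6,7,8,9}; col 1 has {1,2,3,5,6,7,9}; box has {1,2,3,5,6,7,9} → only 4 remains.
row 3, column 1 = 8: row 3 has {1,2,3,4,5,6,7,9}; col 1 has {1,2,3,4,5,6,7,9}; box has {1,2,3,4,5,6,7,9} → only 8 remains.
row 5, column 4 = 4: row 5 has {1,2,3,5,6,7,8,9}; col 4 has {2,3,5,6,7,8}; box has {1,2,3,5,6,7,8,9} → only 4 remains.
row 7, column 2 = 9: row 7 has {2,3,4,6,7,8}; col 2 has {1,2,3,5,6,7,8}; box has {1,2,3,5,6,7,8} → only 9 remains.
row 7, column 4 = 1: row 7 has {2,3,4,6,7,8,9}; col 4 has {2,3,4,5,6,7,8}; box has {2,3,4,5,6,7,8} → only 1 remains.
row 7, column 9 = 5: row 7 has {1,2,3,4,6,7,8,9}; col 9 has {1,2,3,4,6,7,8,9}; box has {1,2,3,4,6,7,8,9} → only 5 remains.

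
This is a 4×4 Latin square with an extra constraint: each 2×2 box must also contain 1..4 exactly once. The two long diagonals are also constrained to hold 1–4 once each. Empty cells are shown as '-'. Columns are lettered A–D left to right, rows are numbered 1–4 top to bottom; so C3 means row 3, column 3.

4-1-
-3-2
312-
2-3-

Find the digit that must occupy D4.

B1 = 2: row 1 has {1,4}; col 2 has {1,3}; box has {3,4} → only 2 remains.
D1 = 3: row 1 has {1,2,4}; col 4 has {2}; box has {1,2}; anti-diagonal has {1,2} → only 3 remains.
A2 = 1: row 2 has {2,3}; col 1 has {2,3,4}; box has {2,3,4} → only 1 remains.
C2 = 4: row 2 has {1,2,3}; col 3 has {1,2,3}; box has {1,2,3}; anti-diagonal has {1,2,3} → only 4 remains.
D3 = 4: row 3 has {1,2,3}; col 4 has {2,3}; box has {2,3} → only 4 remains.
B4 = 4: row 4 has {2,3}; col 2 has {1,2,3}; box has {1,2,3} → only 4 remains.
D4 = 1: row 4 has {2,3,4}; col 4 has {2,3,4}; box has {2,3,4}; main diagonal has {2,3,4} → only 1 remains.

1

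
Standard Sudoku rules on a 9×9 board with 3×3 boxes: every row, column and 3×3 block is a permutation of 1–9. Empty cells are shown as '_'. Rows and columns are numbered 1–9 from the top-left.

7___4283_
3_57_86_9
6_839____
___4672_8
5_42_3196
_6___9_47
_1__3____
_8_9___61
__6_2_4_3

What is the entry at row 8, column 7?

5

row 1, column 2 = 9: row 1 has {2,3,4,7,8}; col 2 has {1,6,8}; box has {3,5,6,7,8} → only 9 remains.
row 1, column 3 = 1: row 1 has {2,3,4,7,8,9}; col 3 has {4,5,6,8}; box has {3,5,6,7,8,9} → only 1 remains.
row 1, column 9 = 5: row 1 has {1,2,3,4,7,8,9}; col 9 has {1,3,6,7,8,9}; box has {3,6,8,9} → only 5 remains.
row 2, column 5 = 1: row 2 has {3,5,6,7,8,9}; col 5 has {2,3,4,6,9}; box has {2,3,4,7,8,9} → only 1 remains.
row 2, column 8 = 2: row 2 has {1,3,5,6,7,8,9}; col 8 has {3,4,6,9}; box has {3,5,6,8,9} → only 2 remains.
row 3, column 6 = 5: row 3 has {3,6,8,9}; col 6 has {2,3,7,8,9}; box has {1,2,3,4,7,8,9} → only 5 remains.
row 3, column 7 = 7: row 3 has {3,5,6,8,9}; col 7 has {1,2,4,6,8}; box has {2,3,5,6,8,9} → only 7 remains.
row 3, column 8 = 1: row 3 has {3,5,6,7,8,9}; col 8 has {2,3,4,6,9}; box has {2,3,5,6,7,8,9} → only 1 remains.
row 3, column 9 = 4: row 3 has {1,3,5,6,7,8,9}; col 9 has {1,3,5,6,7,8,9}; box has {1,2,3,5,6,7,8,9} → only 4 remains.
row 4, column 2 = 3: row 4 has {2,4,6,7,8}; col 2 has {1,6,8,9}; box has {4,5,6} → only 3 remains.
row 4, column 3 = 9: row 4 has {2,3,4,6,7,8}; col 3 has {1,4,5,6,8}; box has {3,4,5,6} → only 9 remains.
row 4, column 8 = 5: row 4 has {2,3,4,6,7,8,9}; col 8 has {1,2,3,4,6,9}; box has {1,2,4,6,7,8,9} → only 5 remains.
row 5, column 2 = 7: row 5 has {1,2,3,4,5,6,9}; col 2 has {1,3,6,8,9}; box has {3,4,5,6,9} → only 7 remains.
row 5, column 5 = 8: row 5 has {1,2,3,4,5,6,7,9}; col 5 has {1,2,3,4,6,9}; box has {2,3,4,6,7,9} → only 8 remains.
row 6, column 3 = 2: row 6 has {4,6,7,9}; col 3 has {1,4,5,6,8,9}; box has {3,4,5,6,7,9} → only 2 remains.
row 6, column 5 = 5: row 6 has {2,4,6,7,9}; col 5 has {1,2,3,4,6,8,9}; box has {2,3,4,6,7,8,9} → only 5 remains.
row 6, column 7 = 3: row 6 has {2,4,5,6,7,9}; col 7 has {1,2,4,6,7,8}; box has {1,2,4,5,6,7,8,9} → only 3 remains.
row 7, column 3 = 7: row 7 has {1,3}; col 3 has {1,2,4,5,6,8,9}; box has {1,6,8} → only 7 remains.
row 7, column 8 = 8: row 7 has {1,3,7}; col 8 has {1,2,3,4,5,6,9}; box has {1,3,4,6} → only 8 remains.
row 7, column 9 = 2: row 7 has {1,3,7,8}; col 9 has {1,3,4,5,6,7,8,9}; box has {1,3,4,6,8} → only 2 remains.
row 8, column 3 = 3: row 8 has {1,6,8,9}; col 3 has {1,2,4,5,6,7,8,9}; box has {1,6,7,8} → only 3 remains.
row 8, column 5 = 7: row 8 has {1,3,6,8,9}; col 5 has {1,2,3,4,5,6,8,9}; box has {2,3,9} → only 7 remains.
row 8, column 6 = 4: row 8 has {1,3,6,7,8,9}; col 6 has {2,3,5,7,8,9}; box has {2,3,7,9} → only 4 remains.
row 8, column 7 = 5: row 8 has {1,3,4,6,7,8,9}; col 7 has {1,2,3,4,6,7,8}; box has {1,2,3,4,6,8} → only 5 remains.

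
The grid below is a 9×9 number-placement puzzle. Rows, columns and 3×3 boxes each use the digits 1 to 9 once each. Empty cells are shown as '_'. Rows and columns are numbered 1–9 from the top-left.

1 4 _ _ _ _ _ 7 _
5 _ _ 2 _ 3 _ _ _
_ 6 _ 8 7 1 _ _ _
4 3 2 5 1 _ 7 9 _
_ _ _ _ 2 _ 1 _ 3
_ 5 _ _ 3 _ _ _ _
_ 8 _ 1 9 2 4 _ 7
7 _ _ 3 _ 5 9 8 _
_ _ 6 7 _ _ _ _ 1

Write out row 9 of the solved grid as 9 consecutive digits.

r7c1 = 3 (sole candidate).
r7c3 = 5 (sole candidate).
r7c8 = 6 (sole candidate).
r8c9 = 2 (sole candidate).
r8c2 = 1 (sole candidate).
r8c3 = 4 (sole candidate).
r8c5 = 6 (sole candidate).
r1c5 = 5 (sole candidate).
r2c5 = 4 (sole candidate).
r2c8 = 1 (sole candidate).
r9c5 = 8: row 9 has {1,6,7}; col 5 has {1,2,3,4,5,6,7,9}; box has {1,2,3,5,6,7,9} → only 8 remains.
r9c6 = 4: row 9 has {1,6,7,8}; col 6 has {1,2,3,5}; box has {1,2,3,5,6,7,8,9} → only 4 remains.
r1c7 = 2 (hidden single in row 1).
r1c3 = 3 (hidden single in row 1).
r3c3 = 9 (sole candidate).
r2c2 = 7 (sole candidate).
r2c3 = 8 (sole candidate).
r2c7 = 6 (sole candidate).
r2c9 = 9 (sole candidate).
r3c1 = 2 (sole candidate).
r5c2 = 9 (sole candidate).
r5c3 = 7 (sole candidate).
r6c3 = 1 (sole candidate).
r6c7 = 8 (sole candidate).
r9c1 = 9: row 9 has {1,4,6,7,8}; col 1 has {1,2,3,4,5,7}; box has {1,3,4,5,6,7,8} → only 9 remains.
r9c2 = 2: row 9 has {1,4,6,7,8,9}; col 2 has {1,3,4,5,6,7,8,9}; box has {1,3,4,5,6,7,8,9} → only 2 remains.
r1c9 = 8 (sole candidate).
r4c9 = 6 (sole candidate).
r6c1 = 6 (sole candidate).
r6c9 = 4 (sole candidate).
r3c9 = 5 (sole candidate).
r4c6 = 8 (sole candidate).
r5c1 = 8 (sole candidate).
r5c6 = 6 (sole candidate).
r5c8 = 5 (sole candidate).
r6c4 = 9 (sole candidate).
r6c6 = 7 (sole candidate).
r6c8 = 2 (sole candidate).
r9c8 = 3: row 9 has {1,2,4,6,7,8,9}; col 8 has {1,2,5,6,7,8,9}; box has {1,2,4,6,7,8,9} → only 3 remains.
r1c4 = 6 (sole candidate).
r1c6 = 9 (sole candidate).
r3c7 = 3 (sole candidate).
r3c8 = 4 (sole candidate).
r5c4 = 4 (sole candidate).
r9c7 = 5: row 9 has {1,2,3,4,6,7,8,9}; col 7 has {1,2,3,4,6,7,8,9}; box has {1,2,3,4,6,7,8,9} → only 5 remains.

926784531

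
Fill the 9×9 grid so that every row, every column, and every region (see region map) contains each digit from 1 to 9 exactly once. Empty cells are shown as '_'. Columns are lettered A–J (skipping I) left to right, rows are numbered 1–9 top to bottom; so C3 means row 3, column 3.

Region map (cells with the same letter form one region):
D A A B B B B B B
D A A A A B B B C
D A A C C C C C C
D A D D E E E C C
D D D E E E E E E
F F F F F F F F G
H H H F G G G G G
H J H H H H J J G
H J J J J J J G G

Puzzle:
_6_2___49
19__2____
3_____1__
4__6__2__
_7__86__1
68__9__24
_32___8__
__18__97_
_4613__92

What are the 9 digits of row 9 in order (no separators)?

746138592

B3 = 5 (sole candidate).
B4 = 1 (sole candidate).
A8 = 5 (sole candidate).
B8 = 2 (sole candidate).
F8 = 4 (sole candidate).
A9 = 7: row 9 has {1,2,3,4,6,9}; col 1 has {1,3,4,5,6}; region has {1,2,3,4,5,8} → only 7 remains.
G9 = 5: row 9 has {1,2,3,4,6,7,9}; col 7 has {1,2,8,9}; region has {1,2,3,4,6,7,9} → only 5 remains.
A1 = 8 (sole candidate).
A7 = 9 (sole candidate).
E8 = 6 (sole candidate).
J8 = 3 (sole candidate).
F9 = 8: row 9 has {1,2,3,4,5,6,7,9}; col 6 has {4,6}; region has {1,2,3,4,5,6,7,9} → only 8 remains.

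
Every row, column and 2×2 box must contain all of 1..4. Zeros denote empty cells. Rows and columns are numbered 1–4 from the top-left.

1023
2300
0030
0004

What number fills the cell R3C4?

2

R1C2 = 4: row 1 has {1,2,3}; col 2 has {3}; box has {1,2,3} → only 4 remains.
R2C4 = 1: row 2 has {2,3}; col 4 has {3,4}; box has {2,3} → only 1 remains.
R3C1 = 4: row 3 has {3}; col 1 has {1,2}; box has {} → only 4 remains.
R3C4 = 2: row 3 has {3,4}; col 4 has {1,3,4}; box has {3,4} → only 2 remains.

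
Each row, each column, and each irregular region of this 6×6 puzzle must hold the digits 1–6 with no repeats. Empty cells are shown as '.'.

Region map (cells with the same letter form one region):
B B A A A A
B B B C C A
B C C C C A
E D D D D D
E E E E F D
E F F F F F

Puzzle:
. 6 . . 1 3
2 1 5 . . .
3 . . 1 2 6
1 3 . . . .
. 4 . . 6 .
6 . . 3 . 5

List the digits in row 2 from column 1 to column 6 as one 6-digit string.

R1C1 = 4 (sole candidate).
R1C3 = 2 (sole candidate).
R1C4 = 5 (sole candidate).
R2C6 = 4: row 2 has {1,2,5}; col 6 has {3,5,6}; region has {1,2,3,5,6} → only 4 remains.
R3C2 = 5 (sole candidate).
R3C3 = 4 (sole candidate).
R4C3 = 6 (sole candidate).
R4C6 = 2 (sole candidate).
R5C1 = 5 (sole candidate).
R5C3 = 3 (sole candidate).
R5C4 = 2 (sole candidate).
R5C6 = 1 (sole candidate).
R6C2 = 2 (sole candidate).
R6C3 = 1 (sole candidate).
R6C5 = 4 (sole candidate).
R2C4 = 6: row 2 has {1,2,4,5}; col 4 has {1,2,3,5}; region has {1,2,4,5} → only 6 remains.
R2C5 = 3: row 2 has {1,2,4,5,6}; col 5 has {1,2,4,6}; region has {1,2,4,5,6} → only 3 remains.

215634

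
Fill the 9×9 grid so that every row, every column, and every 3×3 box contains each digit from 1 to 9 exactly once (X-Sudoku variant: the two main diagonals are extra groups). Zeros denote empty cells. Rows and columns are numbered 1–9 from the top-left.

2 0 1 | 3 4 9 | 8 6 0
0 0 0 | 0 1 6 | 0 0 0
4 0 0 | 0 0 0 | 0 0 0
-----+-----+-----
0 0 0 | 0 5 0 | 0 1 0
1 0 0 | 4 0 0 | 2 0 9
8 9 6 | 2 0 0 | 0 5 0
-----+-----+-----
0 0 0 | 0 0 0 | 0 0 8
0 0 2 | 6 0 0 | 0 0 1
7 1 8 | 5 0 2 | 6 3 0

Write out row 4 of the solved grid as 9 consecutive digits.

324958716

r1c9 = 5: row 1 has {1,2,3,4,6,8,9}; col 9 has {1,8,9}; box has {6,8}; anti-diagonal has {2,7} → only 5 remains.
r4c1 = 3: row 4 has {1,5}; col 1 has {1,2,4,7,8}; box has {1,6,8,9} → only 3 remains.
r4c6 = 8: row 4 has {1,3,5}; col 6 has {2,6,9}; box has {2,4,5}; anti-diagonal has {2,5,7} → only 8 remains.
r9c5 = 9: row 9 has {1,2,3,5,6,7,8}; col 5 has {1,4,5}; box has {2,5,6} → only 9 remains.
r9c9 = 4: row 9 has {1,2,3,5,6,7,8,9}; col 9 has {1,5,8,9}; box has {1,3,6,8}; main diagonal has {2} → only 4 remains.
r1c2 = 7: row 1 has {1,2,3,4,5,6,8,9}; col 2 has {1,9}; box has {1,2,4} → only 7 remains.
r5c2 = 5: row 5 has {1,2,4,9}; col 2 has {1,7,9}; box has {1,3,6,8,9} → only 5 remains.
r5c3 = 7: row 5 has {1,2,4,5,9}; col 3 has {1,2,6,8}; box has {1,3,5,6,8,9} → only 7 remains.
r5c6 = 3: row 5 has {1,2,4,5,7,9}; col 6 has {2,6,8,9}; box has {2,4,5,8} → only 3 remains.
r5c8 = 8: row 5 has {1,2,3,4,5,7,9}; col 8 has {1,3,5,6}; box has {1,2,5,9} → only 8 remains.
r6c5 = 7: row 6 has {2,5,6,8,9}; col 5 has {1,4,5,9}; box has {2,3,4,5,8} → only 7 remains.
r6c6 = 1: row 6 has {2,5,6,7,8,9}; col 6 has {2,3,6,8,9}; box has {2,3,4,5,7,8}; main diagonal has {2,4} → only 1 remains.
r6c9 = 3: row 6 has {1,2,5,6,7,8,9}; col 9 has {1,4,5,8,9}; box has {1,2,5,8,9} → only 3 remains.
r7c5 = 3: row 7 has {8}; col 5 has {1,4,5,7,9}; box has {2,5,6,9} → only 3 remains.
r8c5 = 8: row 8 has {1,2,6}; col 5 has {1,3,4,5,7,9}; box has {2,3,5,6,9} → only 8 remains.
r3c5 = 2: row 3 has {4}; col 5 has {1,3,4,5,7,8,9}; box has {1,3,4,6,9} → only 2 remains.
r3c9 = 7: row 3 has {2,4}; col 9 has {1,3,4,5,8,9}; box has {5,6,8} → only 7 remains.
r4c3 = 4: row 4 has {1,3,5,8}; col 3 has {1,2,6,7,8}; box has {1,3,5,6,7,8,9} → only 4 remains.
r4c4 = 9: row 4 has {1,3,4,5,8}; col 4 has {2,3,4,5,6}; box has {1,2,3,4,5,7,8}; main diagonal has {1,2,4} → only 9 remains.
r4c7 = 7: row 4 has {1,3,4,5,8,9}; col 7 has {2,6,8}; box has {1,2,3,5,8,9} → only 7 remains.
r4c9 = 6: row 4 has {1,3,4,5,7,8,9}; col 9 has {1,3,4,5,7,8,9}; box has {1,2,3,5,7,8,9} → only 6 remains.
r5c5 = 6: row 5 has {1,2,3,4,5,7,8,9}; col 5 has {1,2,3,4,5,7,8,9}; box has {1,2,3,4,5,7,8,9}; main diagonal has {1,2,4,9}; anti-diagonal has {2,5,7,8} → only 6 remains.
r6c7 = 4: row 6 has {1,2,3,5,6,7,8,9}; col 7 has {2,6,7,8}; box has {1,2,3,5,6,7,8,9} → only 4 remains.
r7c3 = 9: row 7 has {3,8}; col 3 has {1,2,4,6,7,8}; box has {1,2,7,8}; anti-diagonal has {2,5,6,7,8} → only 9 remains.
r7c7 = 5: row 7 has {3,8,9}; col 7 has {2,4,6,7,8}; box has {1,3,4,6,8}; main diagonal has {1,2,4,6,9} → only 5 remains.
r8c1 = 5: row 8 has {1,2,6,8}; col 1 has {1,2,3,4,7,8}; box has {1,2,7,8,9} → only 5 remains.
r8c7 = 9: row 8 has {1,2,5,6,8}; col 7 has {2,4,5,6,7,8}; box has {1,3,4,5,6,8} → only 9 remains.
r8c8 = 7: row 8 has {1,2,5,6,8,9}; col 8 has {1,3,5,6,8}; box has {1,3,4,5,6,8,9}; main diagonal has {1,2,4,5,6,9} → only 7 remains.
r2c1 = 9: row 2 has {1,6}; col 1 has {1,2,3,4,5,7,8}; box has {1,2,4,7} → only 9 remains.
r2c7 = 3: row 2 has {1,6,9}; col 7 has {2,4,5,6,7,8,9}; box has {5,6,7,8} → only 3 remains.
r2c8 = 4: row 2 has {1,3,6,9}; col 8 has {1,3,5,6,7,8}; box has {3,5,6,7,8}; anti-diagonal has {2,5,6,7,8,9} → only 4 remains.
r2c9 = 2: row 2 has {1,3,4,6,9}; col 9 has {1,3,4,5,6,7,8,9}; box has {3,4,5,6,7,8} → only 2 remains.
r3c3 = 3: row 3 has {2,4,7}; col 3 has {1,2,4,6,7,8,9}; box has {1,2,4,7,9}; main diagonal has {1,2,4,5,6,7,9} → only 3 remains.
r3c4 = 8: row 3 has {2,3,4,7}; col 4 has {2,3,4,5,6,9}; box has {1,2,3,4,6,9} → only 8 remains.
r3c6 = 5: row 3 has {2,3,4,7,8}; col 6 has {1,2,3,6,8,9}; box has {1,2,3,4,6,8,9} → only 5 remains.
r3c7 = 1: row 3 has {2,3,4,5,7,8}; col 7 has {2,3,4,5,6,7,8,9}; box has {2,3,4,5,6,7,8}; anti-diagonal has {2,4,5,6,7,8,9} → only 1 remains.
r3c8 = 9: row 3 has {1,2,3,4,5,7,8}; col 8 has {1,3,4,5,6,7,8}; box has {1,2,3,4,5,6,7,8} → only 9 remains.
r4c2 = 2: row 4 has {1,3,4,5,6,7,8,9}; col 2 has {1,5,7,9}; box has {1,3,4,5,6,7,8,9} → only 2 remains.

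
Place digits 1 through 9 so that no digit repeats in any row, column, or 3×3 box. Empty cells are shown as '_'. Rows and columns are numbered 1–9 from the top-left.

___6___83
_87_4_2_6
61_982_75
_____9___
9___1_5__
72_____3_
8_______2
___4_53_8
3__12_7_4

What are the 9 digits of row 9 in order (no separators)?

396128754

r2c1 = 5: row 2 has {2,4,6,7,8}; col 1 has {3,6,7,8,9}; box has {1,6,7,8} → only 5 remains.
r2c4 = 3: row 2 has {2,4,5,6,7,8}; col 4 has {1,4,6,9}; box has {2,4,6,8,9} → only 3 remains.
r2c6 = 1: row 2 has {2,3,4,5,6,7,8}; col 6 has {2,5,9}; box has {2,3,4,6,8,9} → only 1 remains.
r2c8 = 9: row 2 has {1,2,3,4,5,6,7,8}; col 8 has {3,7,8}; box has {2,3,5,6,7,8} → only 9 remains.
r3c7 = 4: row 3 has {1,2,5,6,7,8,9}; col 7 has {2,3,5,7}; box has {2,3,5,6,7,8,9} → only 4 remains.
r5c9 = 7: row 5 has {1,5,9}; col 9 has {2,3,4,5,6,8}; box has {3,5} → only 7 remains.
r7c4 = 7: row 7 has {2,8}; col 4 has {1,3,4,6,9}; box has {1,2,4,5} → only 7 remains.
r1c6 = 7: row 1 has {3,6,8}; col 6 has {1,2,5,9}; box has {1,2,3,4,6,8,9} → only 7 remains.
r1c7 = 1: row 1 has {3,6,7,8}; col 7 has {2,3,4,5,7}; box has {2,3,4,5,6,7,8,9} → only 1 remains.
r3c3 = 3: row 3 has {1,2,4,5,6,7,8,9}; col 3 has {7}; box has {1,5,6,7,8} → only 3 remains.
r4c9 = 1: row 4 has {9}; col 9 has {2,3,4,5,6,7,8}; box has {3,5,7} → only 1 remains.
r6c9 = 9: row 6 has {2,3,7}; col 9 has {1,2,3,4,5,6,7,8}; box has {1,3,5,7} → only 9 remains.
r1c5 = 5: row 1 has {1,3,6,7,8}; col 5 has {1,2,4,8}; box has {1,2,3,4,6,7,8,9} → only 5 remains.
r4c1 = 4: row 4 has {1,9}; col 1 has {3,5,6,7,8,9}; box has {2,7,9} → only 4 remains.
r6c5 = 6: row 6 has {2,3,7,9}; col 5 has {1,2,4,5,8}; box has {1,9} → only 6 remains.
r6c7 = 8: row 6 has {2,3,6,7,9}; col 7 has {1,2,3,4,5,7}; box has {1,3,5,7,9} → only 8 remains.
r8c5 = 9: row 8 has {3,4,5,8}; col 5 has {1,2,4,5,6,8}; box has {1,2,4,5,7} → only 9 remains.
r1c1 = 2: row 1 has {1,3,5,6,7,8}; col 1 has {3,4,5,6,7,8,9}; box has {1,3,5,6,7,8} → only 2 remains.
r4c7 = 6: row 4 has {1,4,9}; col 7 has {1,2,3,4,5,7,8}; box has {1,3,5,7,8,9} → only 6 remains.
r4c8 = 2: row 4 has {1,4,6,9}; col 8 has {3,7,8,9}; box has {1,3,5,6,7,8,9} → only 2 remains.
r5c8 = 4: row 5 has {1,5,7,9}; col 8 has {2,3,7,8,9}; box has {1,2,3,5,6,7,8,9} → only 4 remains.
r6c4 = 5: row 6 has {2,3,6,7,8,9}; col 4 has {1,3,4,6,7,9}; box has {1,6,9} → only 5 remains.
r6c6 = 4: row 6 has {2,3,5,6,7,8,9}; col 6 has {1,2,5,7,9}; box has {1,5,6,9} → only 4 remains.
r7c5 = 3: row 7 has {2,7,8}; col 5 has {1,2,4,5,6,8,9}; box has {1,2,4,5,7,9} → only 3 remains.
r7c6 = 6: row 7 has {2,3,7,8}; col 6 has {1,2,4,5,7,9}; box has {1,2,3,4,5,7,9} → only 6 remains.
r7c7 = 9: row 7 has {2,3,6,7,8}; col 7 has {1,2,3,4,5,6,7,8}; box has {2,3,4,7,8} → only 9 remains.
r8c1 = 1: row 8 has {3,4,5,8,9}; col 1 has {2,3,4,5,6,7,8,9}; box has {3,8} → only 1 remains.
r8c8 = 6: row 8 has {1,3,4,5,8,9}; col 8 has {2,3,4,7,8,9}; box has {2,3,4,7,8,9} → only 6 remains.
r9c6 = 8: row 9 has {1,2,3,4,7}; col 6 has {1,2,4,5,6,7,9}; box has {1,2,3,4,5,6,7,9} → only 8 remains.
r9c8 = 5: row 9 has {1,2,3,4,7,8}; col 8 has {2,3,4,6,7,8,9}; box has {2,3,4,6,7,8,9} → only 5 remains.
r4c4 = 8: row 4 has {1,2,4,6,9}; col 4 has {1,3,4,5,6,7,9}; box has {1,4,5,6,9} → only 8 remains.
r4c5 = 7: row 4 has {1,2,4,6,8,9}; col 5 has {1,2,3,4,5,6,8,9}; box has {1,4,5,6,8,9} → only 7 remains.
r5c4 = 2: row 5 has {1,4,5,7,9}; col 4 has {1,3,4,5,6,7,8,9}; box has {1,4,5,6,7,8,9} → only 2 remains.
r5c6 = 3: row 5 has {1,2,4,5,7,9}; col 6 has {1,2,4,5,6,7,8,9}; box has {1,2,4,5,6,7,8,9} → only 3 remains.
r6c3 = 1: row 6 has {2,3,4,5,6,7,8,9}; col 3 has {3,7}; box has {2,4,7,9} → only 1 remains.
r7c8 = 1: row 7 has {2,3,6,7,8,9}; col 8 has {2,3,4,5,6,7,8,9}; box has {2,3,4,5,6,7,8,9} → only 1 remains.
r8c2 = 7: row 8 has {1,3,4,5,6,8,9}; col 2 has {1,2,8}; box has {1,3,8} → only 7 remains.
r8c3 = 2: row 8 has {1,3,4,5,6,7,8,9}; col 3 has {1,3,7}; box has {1,3,7,8} → only 2 remains.
r4c3 = 5: row 4 has {1,2,4,6,7,8,9}; col 3 has {1,2,3,7}; box has {1,2,4,7,9} → only 5 remains.
r5c2 = 6: row 5 has {1,2,3,4,5,7,9}; col 2 has {1,2,7,8}; box has {1,2,4,5,7,9} → only 6 remains.
r5c3 = 8: row 5 has {1,2,3,4,5,6,7,9}; col 3 has {1,2,3,5,7}; box has {1,2,4,5,6,7,9} → only 8 remains.
r7c3 = 4: row 7 has {1,2,3,6,7,8,9}; col 3 has {1,2,3,5,7,8}; box has {1,2,3,7,8} → only 4 remains.
r9c2 = 9: row 9 has {1,2,3,4,5,7,8}; col 2 has {1,2,6,7,8}; box has {1,2,3,4,7,8} → only 9 remains.
r9c3 = 6: row 9 has {1,2,3,4,5,7,8,9}; col 3 has {1,2,3,4,5,7,8}; box has {1,2,3,4,7,8,9} → only 6 remains.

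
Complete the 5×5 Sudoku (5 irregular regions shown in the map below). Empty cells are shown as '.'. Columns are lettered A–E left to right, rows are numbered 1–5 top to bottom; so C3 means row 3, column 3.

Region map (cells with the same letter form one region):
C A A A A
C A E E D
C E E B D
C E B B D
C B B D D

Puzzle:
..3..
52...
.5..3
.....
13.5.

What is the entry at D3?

1

A1 = 2: in row 1, 2 can only go here (every other open cell in that row sees a 2).
E1 = 5: in row 1, 5 can only go here (every other open cell in that row sees a 5).
A3 = 4: row 3 has {3,5}; col 1 has {1,2,5}; region has {1,2,5} → only 4 remains.
A4 = 3: row 4 has {}; col 1 has {1,2,4,5}; region has {1,2,4,5} → only 3 remains.
D2 = 3: in row 2, 3 can only go here (every other open cell in that row sees a 3).
C4 = 5: in row 4, 5 can only go here (every other open cell in that row sees a 5).
C3 = 2: in region E, 2 can only go here (every other open cell in that region sees a 2).
D3 = 1: row 3 has {2,3,4,5}; col 4 has {3,5}; region has {3,5} → only 1 remains.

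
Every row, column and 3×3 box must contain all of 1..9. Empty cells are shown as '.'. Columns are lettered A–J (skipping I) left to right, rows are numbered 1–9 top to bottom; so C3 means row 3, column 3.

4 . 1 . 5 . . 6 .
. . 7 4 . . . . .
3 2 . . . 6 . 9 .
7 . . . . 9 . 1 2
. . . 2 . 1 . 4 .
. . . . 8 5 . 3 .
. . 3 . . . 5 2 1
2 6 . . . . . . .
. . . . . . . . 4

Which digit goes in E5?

6

A2 = 6 (hidden single in row 2).
G3 = 4 (hidden single in row 3).
C6 = 2 (hidden single in row 6).
B6 = 4 (hidden single in row 6).
E4 = 4 (hidden single in row 4).
A6 = 1 (hidden single in row 6).
F7 = 4 (hidden single in row 7).
C8 = 4 (hidden single in row 8).
D8 = 5 (hidden single in row 8).
E8 = 1 (hidden single in row 8).
E3 = 7 (sole candidate).
G2 = 1 (hidden single in row 2).
D3 = 1 (hidden single in row 3).
B9 = 1 (hidden single in row 9).
B7 = 7 (hidden single in column 2).
G1 = 2 (hidden single in column 7).
J1 = 7 (hidden single in row 1).
G5 = 7 (hidden single in row 5).
D6 = 7 (hidden single in row 6).
H2 = 5 (hidden single in column 8).
J3 = 8 (sole candidate).
J2 = 3 (sole candidate).
C3 = 5 (sole candidate).
J8 = 9 (sole candidate).
J6 = 6 (sole candidate).
G4 = 8 (sole candidate).
J5 = 5 (sole candidate).
G6 = 9 (sole candidate).
G8 = 3 (sole candidate).
G9 = 6 (sole candidate).
C4 = 6 (sole candidate).
D4 = 3 (sole candidate).
E5 = 6: row 5 has {1,2,4,5,7}; col 5 has {1,4,5,7,8}; box has {1,2,3,4,5,7,8,9} → only 6 remains.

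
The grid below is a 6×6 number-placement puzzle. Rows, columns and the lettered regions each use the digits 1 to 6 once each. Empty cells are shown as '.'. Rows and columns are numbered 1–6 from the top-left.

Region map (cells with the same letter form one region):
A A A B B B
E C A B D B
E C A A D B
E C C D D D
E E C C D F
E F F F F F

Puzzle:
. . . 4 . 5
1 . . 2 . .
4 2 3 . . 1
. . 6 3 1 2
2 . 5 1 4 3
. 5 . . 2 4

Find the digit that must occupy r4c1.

5

r1c1 = 6: row 1 has {4,5}; col 1 has {1,2,4}; region has {3} → only 6 remains.
r1c2 = 1: row 1 has {4,5,6}; col 2 has {2,5}; region has {3,6} → only 1 remains.
r1c3 = 2: row 1 has {1,4,5,6}; col 3 has {3,5,6}; region has {1,3,6} → only 2 remains.
r1c5 = 3: row 1 has {1,2,4,5,6}; col 5 has {1,2,4}; region has {1,2,4,5} → only 3 remains.
r2c3 = 4: row 2 has {1,2}; col 3 has {2,3,5,6}; region has {1,2,3,6} → only 4 remains.
r2c6 = 6: row 2 has {1,2,4}; col 6 has {1,2,3,4,5}; region has {1,2,3,4,5} → only 6 remains.
r3c4 = 5: row 3 has {1,2,3,4}; col 4 has {1,2,3,4}; region has {1,2,3,4,6} → only 5 remains.
r3c5 = 6: row 3 has {1,2,3,4,5}; col 5 has {1,2,3,4}; region has {1,2,3,4} → only 6 remains.
r4c1 = 5: row 4 has {1,2,3,6}; col 1 has {1,2,4,6}; region has {1,2,4} → only 5 remains.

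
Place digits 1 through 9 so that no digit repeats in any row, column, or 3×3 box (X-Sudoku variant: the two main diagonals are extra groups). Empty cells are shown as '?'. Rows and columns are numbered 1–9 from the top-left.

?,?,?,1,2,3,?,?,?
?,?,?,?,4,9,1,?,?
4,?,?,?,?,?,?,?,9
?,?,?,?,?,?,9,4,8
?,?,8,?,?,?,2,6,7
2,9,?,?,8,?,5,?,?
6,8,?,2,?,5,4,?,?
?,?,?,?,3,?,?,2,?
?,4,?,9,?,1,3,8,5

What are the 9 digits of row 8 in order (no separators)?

R5C6 = 4 (sole candidate).
R7C5 = 7 (sole candidate).
R7C9 = 1 (sole candidate).
R8C9 = 6: row 8 has {2,3}; col 9 has {1,5,7,8,9}; box has {1,2,3,4,5,8} → only 6 remains.
R9C1 = 7 (sole candidate).
R9C3 = 2 (sole candidate).
R9C5 = 6 (sole candidate).
R1C9 = 4 (sole candidate).
R3C5 = 5 (sole candidate).
R4C5 = 1 (sole candidate).
R5C5 = 9 (sole candidate).
R6C9 = 3 (sole candidate).
R7C3 = 3 (sole candidate).
R7C8 = 9 (sole candidate).
R8C6 = 8: row 8 has {2,3,6}; col 6 has {1,3,4,5,9}; box has {1,2,3,5,6,7,9} → only 8 remains.
R8C7 = 7: row 8 has {2,3,6,8}; col 7 has {1,2,3,4,5,9}; box has {1,2,3,4,5,6,8,9} → only 7 remains.
R1C1 = 8 (sole candidate).
R1C7 = 6 (sole candidate).
R2C8 = 5 (sole candidate).
R2C9 = 2 (sole candidate).
R3C7 = 8 (sole candidate).
R6C4 = 6 (sole candidate).
R6C6 = 7 (sole candidate).
R6C8 = 1 (sole candidate).
R8C2 = 1: row 8 has {2,3,6,7,8}; col 2 has {4,8,9}; box has {2,3,4,6,7,8}; anti-diagonal has {3,4,5,6,7,8,9} → only 1 remains.
R8C4 = 4: row 8 has {1,2,3,6,7,8}; col 4 has {1,2,6,9}; box has {1,2,3,5,6,7,8,9} → only 4 remains.
R1C8 = 7 (sole candidate).
R2C1 = 3 (sole candidate).
R2C2 = 6 (sole candidate).
R2C3 = 7 (sole candidate).
R2C4 = 8 (sole candidate).
R3C2 = 2 (sole candidate).
R3C3 = 1 (sole candidate).
R3C4 = 7 (sole candidate).
R3C6 = 6 (sole candidate).
R3C8 = 3 (sole candidate).
R4C1 = 5 (sole candidate).
R4C3 = 6 (sole candidate).
R4C4 = 3 (sole candidate).
R4C6 = 2 (sole candidate).
R5C1 = 1 (sole candidate).
R5C2 = 3 (sole candidate).
R5C4 = 5 (sole candidate).
R6C3 = 4 (sole candidate).
R8C1 = 9: row 8 has {1,2,3,4,6,7,8}; col 1 has {1,2,3,4,5,6,7,8}; box has {1,2,3,4,6,7,8} → only 9 remains.
R8C3 = 5: row 8 has {1,2,3,4,6,7,8,9}; col 3 has {1,2,3,4,6,7,8}; box has {1,2,3,4,6,7,8,9} → only 5 remains.

915438726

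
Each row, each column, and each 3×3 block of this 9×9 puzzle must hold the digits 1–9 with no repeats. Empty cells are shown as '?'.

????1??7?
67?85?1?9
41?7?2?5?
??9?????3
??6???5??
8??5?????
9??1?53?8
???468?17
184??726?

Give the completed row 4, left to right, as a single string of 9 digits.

259641783

R3C9 = 6: row 3 has {1,2,4,5,7}; col 9 has {3,7,8,9}; box has {1,5,7,9} → only 6 remains.
R7C5 = 2: row 7 has {1,3,5,8,9}; col 5 has {1,5,6}; box has {1,4,5,6,7,8} → only 2 remains.
R7C8 = 4: row 7 has {1,2,3,5,8,9}; col 8 has {1,5,6,7}; box has {1,2,3,6,7,8} → only 4 remains.
R8C7 = 9: row 8 has {1,4,6,7,8}; col 7 has {1,2,3,5}; box has {1,2,3,4,6,7,8} → only 9 remains.
R9C9 = 5: row 9 has {1,2,4,6,7,8}; col 9 has {3,6,7,8,9}; box has {1,2,3,4,6,7,8,9} → only 5 remains.
R3C7 = 8: row 3 has {1,2,4,5,6,7}; col 7 has {1,2,3,5,9}; box has {1,5,6,7,9} → only 8 remains.
R7C2 = 6: row 7 has {1,2,3,4,5,8,9}; col 2 has {1,7,8}; box has {1,4,8,9} → only 6 remains.
R7C3 = 7: row 7 has {1,2,3,4,5,6,8,9}; col 3 has {4,6,9}; box has {1,4,6,8,9} → only 7 remains.
R1C7 = 4: row 1 has {1,7}; col 7 has {1,2,3,5,8,9}; box has {1,5,6,7,8,9} → only 4 remains.
R1C9 = 2: row 1 has {1,4,7}; col 9 has {3,5,6,7,8,9}; box has {1,4,5,6,7,8,9} → only 2 remains.
R2C8 = 3: row 2 has {1,5,6,7,8,9}; col 8 has {1,4,5,6,7}; box has {1,2,4,5,6,7,8,9} → only 3 remains.
R3C3 = 3: row 3 has {1,2,4,5,6,7,8}; col 3 has {4,6,7,9}; box has {1,4,6,7} → only 3 remains.
R3C5 = 9: row 3 has {1,2,3,4,5,6,7,8}; col 5 has {1,2,5,6}; box has {1,2,5,7,8} → only 9 remains.
R9C5 = 3: row 9 has {1,2,4,5,6,7,8}; col 5 has {1,2,5,6,9}; box has {1,2,4,5,6,7,8} → only 3 remains.
R1C1 = 5: row 1 has {1,2,4,7}; col 1 has {1,4,6,8,9}; box has {1,3,4,6,7} → only 5 remains.
R1C2 = 9: row 1 has {1,2,4,5,7}; col 2 has {1,6,7,8}; box has {1,3,4,5,6,7} → only 9 remains.
R1C3 = 8: row 1 has {1,2,4,5,7,9}; col 3 has {3,4,6,7,9}; box has {1,3,4,5,6,7,9} → only 8 remains.
R2C3 = 2: row 2 has {1,3,5,6,7,8,9}; col 3 has {3,4,6,7,8,9}; box has {1,3,4,5,6,7,8,9} → only 2 remains.
R2C6 = 4: row 2 has {1,2,3,5,6,7,8,9}; col 6 has {2,5,7,8}; box has {1,2,5,7,8,9} → only 4 remains.
R6C3 = 1: row 6 has {5,8}; col 3 has {2,3,4,6,7,8,9}; box has {6,8,9} → only 1 remains.
R6C9 = 4: row 6 has {1,5,8}; col 9 has {2,3,5,6,7,8,9}; box has {3,5} → only 4 remains.
R8C3 = 5: row 8 has {1,4,6,7,8,9}; col 3 has {1,2,3,4,6,7,8,9}; box has {1,4,6,7,8,9} → only 5 remains.
R9C4 = 9: row 9 has {1,2,3,4,5,6,7,8}; col 4 has {1,4,5,7,8}; box has {1,2,3,4,5,6,7,8} → only 9 remains.
R5C9 = 1: row 5 has {5,6}; col 9 has {2,3,4,5,6,7,8,9}; box has {3,4,5} → only 1 remains.
R6C5 = 7: row 6 has {1,4,5,8}; col 5 has {1,2,3,5,6,9}; box has {5} → only 7 remains.
R6C7 = 6: row 6 has {1,4,5,7,8}; col 7 has {1,2,3,4,5,8,9}; box has {1,3,4,5} → only 6 remains.
R4C7 = 7: row 4 has {3,9}; col 7 has {1,2,3,4,5,6,8,9}; box has {1,3,4,5,6} → only 7 remains.
R4C1 = 2: row 4 has {3,7,9}; col 1 has {1,4,5,6,8,9}; box has {1,6,8,9} → only 2 remains.
R4C4 = 6: row 4 has {2,3,7,9}; col 4 has {1,4,5,7,8,9}; box has {5,7} → only 6 remains.
R4C6 = 1: row 4 has {2,3,6,7,9}; col 6 has {2,4,5,7,8}; box has {5,6,7} → only 1 remains.
R4C8 = 8: row 4 has {1,2,3,6,7,9}; col 8 has {1,3,4,5,6,7}; box has {1,3,4,5,6,7} → only 8 remains.
R6C2 = 3: row 6 has {1,4,5,6,7,8}; col 2 has {1,6,7,8,9}; box has {1,2,6,8,9} → only 3 remains.
R6C6 = 9: row 6 has {1,3,4,5,6,7,8}; col 6 has {1,2,4,5,7,8}; box has {1,5,6,7} → only 9 remains.
R6C8 = 2: row 6 has {1,3,4,5,6,7,8,9}; col 8 has {1,3,4,5,6,7,8}; box has {1,3,4,5,6,7,8} → only 2 remains.
R8C1 = 3: row 8 has {1,4,5,6,7,8,9}; col 1 has {1,2,4,5,6,8,9}; box has {1,4,5,6,7,8,9} → only 3 remains.
R8C2 = 2: row 8 has {1,3,4,5,6,7,8,9}; col 2 has {1,3,6,7,8,9}; box has {1,3,4,5,6,7,8,9} → only 2 remains.
R1C4 = 3: row 1 has {1,2,4,5,7,8,9}; col 4 has {1,4,5,6,7,8,9}; box has {1,2,4,5,7,8,9} → only 3 remains.
R1C6 = 6: row 1 has {1,2,3,4,5,7,8,9}; col 6 has {1,2,4,5,7,8,9}; box has {1,2,3,4,5,7,8,9} → only 6 remains.
R4C5 = 4: row 4 has {1,2,3,6,7,8,9}; col 5 has {1,2,3,5,6,7,9}; box has {1,5,6,7,9} → only 4 remains.
R5C1 = 7: row 5 has {1,5,6}; col 1 has {1,2,3,4,5,6,8,9}; box has {1,2,3,6,8,9} → only 7 remains.
R5C2 = 4: row 5 has {1,5,6,7}; col 2 has {1,2,3,6,7,8,9}; box has {1,2,3,6,7,8,9} → only 4 remains.
R5C4 = 2: row 5 has {1,4,5,6,7}; col 4 has {1,3,4,5,6,7,8,9}; box has {1,4,5,6,7,9} → only 2 remains.
R5C5 = 8: row 5 has {1,2,4,5,6,7}; col 5 has {1,2,3,4,5,6,7,9}; box has {1,2,4,5,6,7,9} → only 8 remains.
R5C6 = 3: row 5 has {1,2,4,5,6,7,8}; col 6 has {1,2,4,5,6,7,8,9}; box has {1,2,4,5,6,7,8,9} → only 3 remains.
R5C8 = 9: row 5 has {1,2,3,4,5,6,7,8}; col 8 has {1,2,3,4,5,6,7,8}; box has {1,2,3,4,5,6,7,8} → only 9 remains.
R4C2 = 5: row 4 has {1,2,3,4,6,7,8,9}; col 2 has {1,2,3,4,6,7,8,9}; box has {1,2,3,4,6,7,8,9} → only 5 remains.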